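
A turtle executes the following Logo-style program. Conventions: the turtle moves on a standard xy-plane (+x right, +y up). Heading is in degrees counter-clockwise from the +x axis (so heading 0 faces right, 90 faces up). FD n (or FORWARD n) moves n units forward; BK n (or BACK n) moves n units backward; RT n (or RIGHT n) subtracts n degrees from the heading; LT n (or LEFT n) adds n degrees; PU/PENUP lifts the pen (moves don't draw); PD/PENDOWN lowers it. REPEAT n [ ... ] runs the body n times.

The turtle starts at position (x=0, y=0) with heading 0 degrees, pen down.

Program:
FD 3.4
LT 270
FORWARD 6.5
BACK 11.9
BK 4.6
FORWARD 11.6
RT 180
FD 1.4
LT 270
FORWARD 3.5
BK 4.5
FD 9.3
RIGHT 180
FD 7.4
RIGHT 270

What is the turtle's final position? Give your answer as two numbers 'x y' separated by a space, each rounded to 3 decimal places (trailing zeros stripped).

Executing turtle program step by step:
Start: pos=(0,0), heading=0, pen down
FD 3.4: (0,0) -> (3.4,0) [heading=0, draw]
LT 270: heading 0 -> 270
FD 6.5: (3.4,0) -> (3.4,-6.5) [heading=270, draw]
BK 11.9: (3.4,-6.5) -> (3.4,5.4) [heading=270, draw]
BK 4.6: (3.4,5.4) -> (3.4,10) [heading=270, draw]
FD 11.6: (3.4,10) -> (3.4,-1.6) [heading=270, draw]
RT 180: heading 270 -> 90
FD 1.4: (3.4,-1.6) -> (3.4,-0.2) [heading=90, draw]
LT 270: heading 90 -> 0
FD 3.5: (3.4,-0.2) -> (6.9,-0.2) [heading=0, draw]
BK 4.5: (6.9,-0.2) -> (2.4,-0.2) [heading=0, draw]
FD 9.3: (2.4,-0.2) -> (11.7,-0.2) [heading=0, draw]
RT 180: heading 0 -> 180
FD 7.4: (11.7,-0.2) -> (4.3,-0.2) [heading=180, draw]
RT 270: heading 180 -> 270
Final: pos=(4.3,-0.2), heading=270, 10 segment(s) drawn

Answer: 4.3 -0.2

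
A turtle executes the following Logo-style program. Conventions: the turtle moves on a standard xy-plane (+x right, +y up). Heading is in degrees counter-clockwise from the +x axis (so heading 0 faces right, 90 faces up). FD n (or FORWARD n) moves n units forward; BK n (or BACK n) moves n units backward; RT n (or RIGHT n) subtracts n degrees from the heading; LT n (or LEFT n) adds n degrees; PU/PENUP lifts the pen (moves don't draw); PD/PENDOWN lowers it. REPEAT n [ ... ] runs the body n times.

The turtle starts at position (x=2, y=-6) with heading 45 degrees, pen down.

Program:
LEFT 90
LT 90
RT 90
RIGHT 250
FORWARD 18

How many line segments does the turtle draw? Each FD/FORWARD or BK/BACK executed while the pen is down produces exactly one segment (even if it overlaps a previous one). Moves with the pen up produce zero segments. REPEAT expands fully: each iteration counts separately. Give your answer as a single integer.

Executing turtle program step by step:
Start: pos=(2,-6), heading=45, pen down
LT 90: heading 45 -> 135
LT 90: heading 135 -> 225
RT 90: heading 225 -> 135
RT 250: heading 135 -> 245
FD 18: (2,-6) -> (-5.607,-22.314) [heading=245, draw]
Final: pos=(-5.607,-22.314), heading=245, 1 segment(s) drawn
Segments drawn: 1

Answer: 1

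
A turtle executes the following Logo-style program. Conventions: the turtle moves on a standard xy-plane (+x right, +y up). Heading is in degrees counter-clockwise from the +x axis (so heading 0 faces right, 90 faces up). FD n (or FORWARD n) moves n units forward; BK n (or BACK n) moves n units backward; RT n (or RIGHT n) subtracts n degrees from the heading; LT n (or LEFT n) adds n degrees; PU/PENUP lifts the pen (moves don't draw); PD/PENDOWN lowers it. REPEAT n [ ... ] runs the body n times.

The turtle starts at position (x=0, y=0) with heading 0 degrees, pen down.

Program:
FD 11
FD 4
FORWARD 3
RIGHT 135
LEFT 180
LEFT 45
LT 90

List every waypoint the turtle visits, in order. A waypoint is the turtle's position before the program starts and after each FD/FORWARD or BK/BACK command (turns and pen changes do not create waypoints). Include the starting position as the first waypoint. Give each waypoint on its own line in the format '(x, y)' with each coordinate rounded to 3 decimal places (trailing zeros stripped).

Answer: (0, 0)
(11, 0)
(15, 0)
(18, 0)

Derivation:
Executing turtle program step by step:
Start: pos=(0,0), heading=0, pen down
FD 11: (0,0) -> (11,0) [heading=0, draw]
FD 4: (11,0) -> (15,0) [heading=0, draw]
FD 3: (15,0) -> (18,0) [heading=0, draw]
RT 135: heading 0 -> 225
LT 180: heading 225 -> 45
LT 45: heading 45 -> 90
LT 90: heading 90 -> 180
Final: pos=(18,0), heading=180, 3 segment(s) drawn
Waypoints (4 total):
(0, 0)
(11, 0)
(15, 0)
(18, 0)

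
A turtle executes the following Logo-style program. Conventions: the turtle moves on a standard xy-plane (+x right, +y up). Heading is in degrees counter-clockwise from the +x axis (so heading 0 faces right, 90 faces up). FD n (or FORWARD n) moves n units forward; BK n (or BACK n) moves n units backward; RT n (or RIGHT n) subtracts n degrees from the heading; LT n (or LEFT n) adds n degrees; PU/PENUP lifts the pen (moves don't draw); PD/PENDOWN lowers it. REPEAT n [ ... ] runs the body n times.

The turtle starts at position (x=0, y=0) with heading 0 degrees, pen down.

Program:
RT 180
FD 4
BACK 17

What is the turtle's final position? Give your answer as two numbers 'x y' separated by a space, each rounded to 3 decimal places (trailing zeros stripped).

Answer: 13 0

Derivation:
Executing turtle program step by step:
Start: pos=(0,0), heading=0, pen down
RT 180: heading 0 -> 180
FD 4: (0,0) -> (-4,0) [heading=180, draw]
BK 17: (-4,0) -> (13,0) [heading=180, draw]
Final: pos=(13,0), heading=180, 2 segment(s) drawn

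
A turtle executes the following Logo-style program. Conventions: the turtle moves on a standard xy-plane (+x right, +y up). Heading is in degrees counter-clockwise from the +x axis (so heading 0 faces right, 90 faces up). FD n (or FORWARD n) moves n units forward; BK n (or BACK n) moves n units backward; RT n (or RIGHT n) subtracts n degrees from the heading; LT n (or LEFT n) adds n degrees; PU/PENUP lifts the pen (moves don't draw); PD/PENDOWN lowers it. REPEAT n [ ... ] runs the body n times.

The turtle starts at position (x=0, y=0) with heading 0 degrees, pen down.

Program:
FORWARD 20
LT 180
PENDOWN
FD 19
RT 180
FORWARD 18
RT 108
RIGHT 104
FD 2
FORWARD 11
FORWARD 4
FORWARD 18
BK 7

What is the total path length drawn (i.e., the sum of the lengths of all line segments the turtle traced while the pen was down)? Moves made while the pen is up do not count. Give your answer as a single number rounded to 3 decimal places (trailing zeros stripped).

Answer: 99

Derivation:
Executing turtle program step by step:
Start: pos=(0,0), heading=0, pen down
FD 20: (0,0) -> (20,0) [heading=0, draw]
LT 180: heading 0 -> 180
PD: pen down
FD 19: (20,0) -> (1,0) [heading=180, draw]
RT 180: heading 180 -> 0
FD 18: (1,0) -> (19,0) [heading=0, draw]
RT 108: heading 0 -> 252
RT 104: heading 252 -> 148
FD 2: (19,0) -> (17.304,1.06) [heading=148, draw]
FD 11: (17.304,1.06) -> (7.975,6.889) [heading=148, draw]
FD 4: (7.975,6.889) -> (4.583,9.009) [heading=148, draw]
FD 18: (4.583,9.009) -> (-10.682,18.547) [heading=148, draw]
BK 7: (-10.682,18.547) -> (-4.745,14.838) [heading=148, draw]
Final: pos=(-4.745,14.838), heading=148, 8 segment(s) drawn

Segment lengths:
  seg 1: (0,0) -> (20,0), length = 20
  seg 2: (20,0) -> (1,0), length = 19
  seg 3: (1,0) -> (19,0), length = 18
  seg 4: (19,0) -> (17.304,1.06), length = 2
  seg 5: (17.304,1.06) -> (7.975,6.889), length = 11
  seg 6: (7.975,6.889) -> (4.583,9.009), length = 4
  seg 7: (4.583,9.009) -> (-10.682,18.547), length = 18
  seg 8: (-10.682,18.547) -> (-4.745,14.838), length = 7
Total = 99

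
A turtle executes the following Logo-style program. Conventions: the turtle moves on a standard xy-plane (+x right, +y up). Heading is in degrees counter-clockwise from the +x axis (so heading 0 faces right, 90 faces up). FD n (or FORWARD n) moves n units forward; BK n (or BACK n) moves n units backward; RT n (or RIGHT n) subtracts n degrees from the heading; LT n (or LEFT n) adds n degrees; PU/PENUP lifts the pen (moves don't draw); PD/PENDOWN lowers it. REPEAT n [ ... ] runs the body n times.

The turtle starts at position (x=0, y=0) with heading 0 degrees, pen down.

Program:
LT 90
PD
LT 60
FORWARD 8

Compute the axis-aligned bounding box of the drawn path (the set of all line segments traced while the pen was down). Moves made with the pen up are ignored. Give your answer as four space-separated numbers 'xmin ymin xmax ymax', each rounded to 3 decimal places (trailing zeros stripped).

Answer: -6.928 0 0 4

Derivation:
Executing turtle program step by step:
Start: pos=(0,0), heading=0, pen down
LT 90: heading 0 -> 90
PD: pen down
LT 60: heading 90 -> 150
FD 8: (0,0) -> (-6.928,4) [heading=150, draw]
Final: pos=(-6.928,4), heading=150, 1 segment(s) drawn

Segment endpoints: x in {-6.928, 0}, y in {0, 4}
xmin=-6.928, ymin=0, xmax=0, ymax=4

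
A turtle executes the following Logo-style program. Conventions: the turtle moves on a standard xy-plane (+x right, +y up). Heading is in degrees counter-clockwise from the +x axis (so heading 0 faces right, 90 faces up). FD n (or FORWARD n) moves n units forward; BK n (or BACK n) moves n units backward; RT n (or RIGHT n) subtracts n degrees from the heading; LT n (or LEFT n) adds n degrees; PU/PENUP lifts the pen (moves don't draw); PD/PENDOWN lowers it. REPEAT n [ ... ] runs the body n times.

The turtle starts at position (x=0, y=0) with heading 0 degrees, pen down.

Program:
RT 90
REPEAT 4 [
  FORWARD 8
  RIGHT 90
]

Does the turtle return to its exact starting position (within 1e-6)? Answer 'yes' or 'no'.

Answer: yes

Derivation:
Executing turtle program step by step:
Start: pos=(0,0), heading=0, pen down
RT 90: heading 0 -> 270
REPEAT 4 [
  -- iteration 1/4 --
  FD 8: (0,0) -> (0,-8) [heading=270, draw]
  RT 90: heading 270 -> 180
  -- iteration 2/4 --
  FD 8: (0,-8) -> (-8,-8) [heading=180, draw]
  RT 90: heading 180 -> 90
  -- iteration 3/4 --
  FD 8: (-8,-8) -> (-8,0) [heading=90, draw]
  RT 90: heading 90 -> 0
  -- iteration 4/4 --
  FD 8: (-8,0) -> (0,0) [heading=0, draw]
  RT 90: heading 0 -> 270
]
Final: pos=(0,0), heading=270, 4 segment(s) drawn

Start position: (0, 0)
Final position: (0, 0)
Distance = 0; < 1e-6 -> CLOSED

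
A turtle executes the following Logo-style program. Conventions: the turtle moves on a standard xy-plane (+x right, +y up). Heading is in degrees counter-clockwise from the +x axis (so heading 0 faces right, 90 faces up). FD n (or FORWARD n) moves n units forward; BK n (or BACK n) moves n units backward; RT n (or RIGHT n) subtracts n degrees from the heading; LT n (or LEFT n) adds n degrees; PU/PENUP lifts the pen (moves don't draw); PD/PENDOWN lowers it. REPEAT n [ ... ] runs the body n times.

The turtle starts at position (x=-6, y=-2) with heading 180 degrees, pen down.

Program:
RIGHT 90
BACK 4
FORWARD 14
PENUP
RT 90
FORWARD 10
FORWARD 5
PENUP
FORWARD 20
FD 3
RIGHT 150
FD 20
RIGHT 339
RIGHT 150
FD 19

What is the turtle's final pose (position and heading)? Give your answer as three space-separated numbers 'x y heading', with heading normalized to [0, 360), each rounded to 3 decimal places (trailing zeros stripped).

Answer: 17.652 16.766 81

Derivation:
Executing turtle program step by step:
Start: pos=(-6,-2), heading=180, pen down
RT 90: heading 180 -> 90
BK 4: (-6,-2) -> (-6,-6) [heading=90, draw]
FD 14: (-6,-6) -> (-6,8) [heading=90, draw]
PU: pen up
RT 90: heading 90 -> 0
FD 10: (-6,8) -> (4,8) [heading=0, move]
FD 5: (4,8) -> (9,8) [heading=0, move]
PU: pen up
FD 20: (9,8) -> (29,8) [heading=0, move]
FD 3: (29,8) -> (32,8) [heading=0, move]
RT 150: heading 0 -> 210
FD 20: (32,8) -> (14.679,-2) [heading=210, move]
RT 339: heading 210 -> 231
RT 150: heading 231 -> 81
FD 19: (14.679,-2) -> (17.652,16.766) [heading=81, move]
Final: pos=(17.652,16.766), heading=81, 2 segment(s) drawn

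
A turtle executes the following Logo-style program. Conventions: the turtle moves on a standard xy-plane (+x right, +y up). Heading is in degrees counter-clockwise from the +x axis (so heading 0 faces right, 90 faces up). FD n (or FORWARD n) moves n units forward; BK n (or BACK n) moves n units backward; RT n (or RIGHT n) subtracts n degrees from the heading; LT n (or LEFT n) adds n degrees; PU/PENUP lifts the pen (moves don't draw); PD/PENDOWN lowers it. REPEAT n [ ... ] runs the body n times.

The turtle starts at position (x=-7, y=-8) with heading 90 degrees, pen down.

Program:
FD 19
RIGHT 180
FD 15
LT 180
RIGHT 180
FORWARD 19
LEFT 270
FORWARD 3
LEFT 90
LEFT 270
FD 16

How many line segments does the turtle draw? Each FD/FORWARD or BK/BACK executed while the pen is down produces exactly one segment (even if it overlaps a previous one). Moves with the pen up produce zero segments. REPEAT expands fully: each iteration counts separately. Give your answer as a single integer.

Answer: 5

Derivation:
Executing turtle program step by step:
Start: pos=(-7,-8), heading=90, pen down
FD 19: (-7,-8) -> (-7,11) [heading=90, draw]
RT 180: heading 90 -> 270
FD 15: (-7,11) -> (-7,-4) [heading=270, draw]
LT 180: heading 270 -> 90
RT 180: heading 90 -> 270
FD 19: (-7,-4) -> (-7,-23) [heading=270, draw]
LT 270: heading 270 -> 180
FD 3: (-7,-23) -> (-10,-23) [heading=180, draw]
LT 90: heading 180 -> 270
LT 270: heading 270 -> 180
FD 16: (-10,-23) -> (-26,-23) [heading=180, draw]
Final: pos=(-26,-23), heading=180, 5 segment(s) drawn
Segments drawn: 5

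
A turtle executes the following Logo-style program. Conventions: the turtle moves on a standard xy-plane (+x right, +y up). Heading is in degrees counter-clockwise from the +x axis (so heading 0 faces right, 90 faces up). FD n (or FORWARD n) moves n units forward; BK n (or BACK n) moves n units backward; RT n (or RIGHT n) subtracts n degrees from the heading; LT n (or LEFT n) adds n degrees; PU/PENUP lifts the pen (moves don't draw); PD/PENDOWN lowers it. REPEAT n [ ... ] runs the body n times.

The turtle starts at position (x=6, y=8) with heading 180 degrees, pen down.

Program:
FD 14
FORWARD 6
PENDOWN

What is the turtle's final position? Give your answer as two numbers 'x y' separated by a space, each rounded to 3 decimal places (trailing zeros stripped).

Answer: -14 8

Derivation:
Executing turtle program step by step:
Start: pos=(6,8), heading=180, pen down
FD 14: (6,8) -> (-8,8) [heading=180, draw]
FD 6: (-8,8) -> (-14,8) [heading=180, draw]
PD: pen down
Final: pos=(-14,8), heading=180, 2 segment(s) drawn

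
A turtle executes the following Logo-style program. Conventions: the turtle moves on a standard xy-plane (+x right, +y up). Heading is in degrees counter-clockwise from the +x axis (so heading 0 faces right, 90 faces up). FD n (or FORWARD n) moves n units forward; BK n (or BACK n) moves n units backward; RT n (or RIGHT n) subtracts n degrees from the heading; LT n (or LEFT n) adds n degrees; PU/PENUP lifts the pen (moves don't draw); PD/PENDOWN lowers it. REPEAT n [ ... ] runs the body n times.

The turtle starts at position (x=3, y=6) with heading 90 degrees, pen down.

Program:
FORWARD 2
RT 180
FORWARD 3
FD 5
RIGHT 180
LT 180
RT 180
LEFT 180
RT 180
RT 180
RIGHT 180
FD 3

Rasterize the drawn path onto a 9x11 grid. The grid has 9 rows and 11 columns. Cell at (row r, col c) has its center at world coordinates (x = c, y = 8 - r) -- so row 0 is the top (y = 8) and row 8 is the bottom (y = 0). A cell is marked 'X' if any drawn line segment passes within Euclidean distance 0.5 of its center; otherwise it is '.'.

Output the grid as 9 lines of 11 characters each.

Answer: ...X.......
...X.......
...X.......
...X.......
...X.......
...X.......
...X.......
...X.......
...X.......

Derivation:
Segment 0: (3,6) -> (3,8)
Segment 1: (3,8) -> (3,5)
Segment 2: (3,5) -> (3,0)
Segment 3: (3,0) -> (3,3)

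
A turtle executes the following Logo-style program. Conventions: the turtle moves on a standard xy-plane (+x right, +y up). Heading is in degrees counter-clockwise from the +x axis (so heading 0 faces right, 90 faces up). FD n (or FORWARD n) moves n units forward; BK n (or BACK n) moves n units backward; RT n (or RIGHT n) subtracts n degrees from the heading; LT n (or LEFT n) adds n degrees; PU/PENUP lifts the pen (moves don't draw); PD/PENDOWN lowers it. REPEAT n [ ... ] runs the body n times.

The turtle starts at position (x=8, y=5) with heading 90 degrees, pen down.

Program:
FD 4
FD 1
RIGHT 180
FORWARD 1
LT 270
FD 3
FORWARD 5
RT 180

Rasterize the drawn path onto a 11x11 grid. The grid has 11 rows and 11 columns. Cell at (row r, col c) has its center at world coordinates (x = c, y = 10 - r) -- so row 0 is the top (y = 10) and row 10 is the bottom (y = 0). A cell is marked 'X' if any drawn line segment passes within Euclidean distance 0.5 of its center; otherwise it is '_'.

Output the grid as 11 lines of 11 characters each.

Segment 0: (8,5) -> (8,9)
Segment 1: (8,9) -> (8,10)
Segment 2: (8,10) -> (8,9)
Segment 3: (8,9) -> (5,9)
Segment 4: (5,9) -> (0,9)

Answer: ________X__
XXXXXXXXX__
________X__
________X__
________X__
________X__
___________
___________
___________
___________
___________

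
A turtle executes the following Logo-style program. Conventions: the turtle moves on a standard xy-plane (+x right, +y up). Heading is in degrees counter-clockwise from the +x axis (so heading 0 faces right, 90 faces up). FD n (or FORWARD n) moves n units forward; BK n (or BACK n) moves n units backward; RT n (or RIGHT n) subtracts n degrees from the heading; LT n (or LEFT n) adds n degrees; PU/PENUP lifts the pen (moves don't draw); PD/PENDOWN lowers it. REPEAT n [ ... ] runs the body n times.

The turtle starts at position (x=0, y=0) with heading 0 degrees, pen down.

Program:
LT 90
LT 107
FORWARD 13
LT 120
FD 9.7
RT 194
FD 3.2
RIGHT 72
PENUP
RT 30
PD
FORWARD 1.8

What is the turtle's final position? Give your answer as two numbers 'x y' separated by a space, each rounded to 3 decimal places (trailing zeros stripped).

Answer: -5.4 -7.087

Derivation:
Executing turtle program step by step:
Start: pos=(0,0), heading=0, pen down
LT 90: heading 0 -> 90
LT 107: heading 90 -> 197
FD 13: (0,0) -> (-12.432,-3.801) [heading=197, draw]
LT 120: heading 197 -> 317
FD 9.7: (-12.432,-3.801) -> (-5.338,-10.416) [heading=317, draw]
RT 194: heading 317 -> 123
FD 3.2: (-5.338,-10.416) -> (-7.081,-7.732) [heading=123, draw]
RT 72: heading 123 -> 51
PU: pen up
RT 30: heading 51 -> 21
PD: pen down
FD 1.8: (-7.081,-7.732) -> (-5.4,-7.087) [heading=21, draw]
Final: pos=(-5.4,-7.087), heading=21, 4 segment(s) drawn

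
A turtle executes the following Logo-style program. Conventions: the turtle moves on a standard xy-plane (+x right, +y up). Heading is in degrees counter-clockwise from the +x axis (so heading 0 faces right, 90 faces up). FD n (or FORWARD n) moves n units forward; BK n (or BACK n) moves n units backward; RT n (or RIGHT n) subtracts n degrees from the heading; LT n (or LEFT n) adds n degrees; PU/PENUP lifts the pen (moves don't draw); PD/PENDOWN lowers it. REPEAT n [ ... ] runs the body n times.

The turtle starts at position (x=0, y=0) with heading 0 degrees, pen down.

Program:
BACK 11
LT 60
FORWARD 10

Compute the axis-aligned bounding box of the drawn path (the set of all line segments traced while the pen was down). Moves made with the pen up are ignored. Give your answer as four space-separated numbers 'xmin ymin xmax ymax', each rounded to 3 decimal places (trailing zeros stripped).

Answer: -11 0 0 8.66

Derivation:
Executing turtle program step by step:
Start: pos=(0,0), heading=0, pen down
BK 11: (0,0) -> (-11,0) [heading=0, draw]
LT 60: heading 0 -> 60
FD 10: (-11,0) -> (-6,8.66) [heading=60, draw]
Final: pos=(-6,8.66), heading=60, 2 segment(s) drawn

Segment endpoints: x in {-11, -6, 0}, y in {0, 8.66}
xmin=-11, ymin=0, xmax=0, ymax=8.66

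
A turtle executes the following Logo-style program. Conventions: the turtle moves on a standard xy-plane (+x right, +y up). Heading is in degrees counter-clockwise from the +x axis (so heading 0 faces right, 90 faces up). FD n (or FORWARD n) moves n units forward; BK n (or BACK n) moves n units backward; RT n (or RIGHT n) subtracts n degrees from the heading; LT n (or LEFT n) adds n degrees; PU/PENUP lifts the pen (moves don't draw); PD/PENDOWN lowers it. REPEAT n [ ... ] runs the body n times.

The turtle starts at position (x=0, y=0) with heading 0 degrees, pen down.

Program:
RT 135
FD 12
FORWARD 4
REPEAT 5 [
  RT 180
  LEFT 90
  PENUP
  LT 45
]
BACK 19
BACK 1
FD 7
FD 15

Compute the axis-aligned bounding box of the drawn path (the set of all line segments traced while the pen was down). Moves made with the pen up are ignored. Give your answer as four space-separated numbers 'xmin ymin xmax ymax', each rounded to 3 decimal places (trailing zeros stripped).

Answer: -11.314 -11.314 0 0

Derivation:
Executing turtle program step by step:
Start: pos=(0,0), heading=0, pen down
RT 135: heading 0 -> 225
FD 12: (0,0) -> (-8.485,-8.485) [heading=225, draw]
FD 4: (-8.485,-8.485) -> (-11.314,-11.314) [heading=225, draw]
REPEAT 5 [
  -- iteration 1/5 --
  RT 180: heading 225 -> 45
  LT 90: heading 45 -> 135
  PU: pen up
  LT 45: heading 135 -> 180
  -- iteration 2/5 --
  RT 180: heading 180 -> 0
  LT 90: heading 0 -> 90
  PU: pen up
  LT 45: heading 90 -> 135
  -- iteration 3/5 --
  RT 180: heading 135 -> 315
  LT 90: heading 315 -> 45
  PU: pen up
  LT 45: heading 45 -> 90
  -- iteration 4/5 --
  RT 180: heading 90 -> 270
  LT 90: heading 270 -> 0
  PU: pen up
  LT 45: heading 0 -> 45
  -- iteration 5/5 --
  RT 180: heading 45 -> 225
  LT 90: heading 225 -> 315
  PU: pen up
  LT 45: heading 315 -> 0
]
BK 19: (-11.314,-11.314) -> (-30.314,-11.314) [heading=0, move]
BK 1: (-30.314,-11.314) -> (-31.314,-11.314) [heading=0, move]
FD 7: (-31.314,-11.314) -> (-24.314,-11.314) [heading=0, move]
FD 15: (-24.314,-11.314) -> (-9.314,-11.314) [heading=0, move]
Final: pos=(-9.314,-11.314), heading=0, 2 segment(s) drawn

Segment endpoints: x in {-11.314, -8.485, 0}, y in {-11.314, -8.485, 0}
xmin=-11.314, ymin=-11.314, xmax=0, ymax=0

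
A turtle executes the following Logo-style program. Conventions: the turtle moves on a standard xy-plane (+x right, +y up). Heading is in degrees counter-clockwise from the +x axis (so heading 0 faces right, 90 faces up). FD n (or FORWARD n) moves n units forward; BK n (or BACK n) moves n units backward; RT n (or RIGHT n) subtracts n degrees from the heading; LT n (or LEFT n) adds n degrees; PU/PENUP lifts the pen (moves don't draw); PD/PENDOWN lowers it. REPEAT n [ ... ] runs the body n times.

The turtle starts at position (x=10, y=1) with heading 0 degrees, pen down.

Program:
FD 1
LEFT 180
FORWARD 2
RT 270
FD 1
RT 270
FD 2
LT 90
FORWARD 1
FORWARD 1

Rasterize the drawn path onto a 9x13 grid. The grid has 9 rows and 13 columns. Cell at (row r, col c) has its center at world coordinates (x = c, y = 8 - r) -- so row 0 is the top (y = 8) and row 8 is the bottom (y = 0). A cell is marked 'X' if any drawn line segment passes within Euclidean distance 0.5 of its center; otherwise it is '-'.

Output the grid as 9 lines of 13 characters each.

Segment 0: (10,1) -> (11,1)
Segment 1: (11,1) -> (9,1)
Segment 2: (9,1) -> (9,0)
Segment 3: (9,0) -> (11,0)
Segment 4: (11,0) -> (11,1)
Segment 5: (11,1) -> (11,2)

Answer: -------------
-------------
-------------
-------------
-------------
-------------
-----------X-
---------XXX-
---------XXX-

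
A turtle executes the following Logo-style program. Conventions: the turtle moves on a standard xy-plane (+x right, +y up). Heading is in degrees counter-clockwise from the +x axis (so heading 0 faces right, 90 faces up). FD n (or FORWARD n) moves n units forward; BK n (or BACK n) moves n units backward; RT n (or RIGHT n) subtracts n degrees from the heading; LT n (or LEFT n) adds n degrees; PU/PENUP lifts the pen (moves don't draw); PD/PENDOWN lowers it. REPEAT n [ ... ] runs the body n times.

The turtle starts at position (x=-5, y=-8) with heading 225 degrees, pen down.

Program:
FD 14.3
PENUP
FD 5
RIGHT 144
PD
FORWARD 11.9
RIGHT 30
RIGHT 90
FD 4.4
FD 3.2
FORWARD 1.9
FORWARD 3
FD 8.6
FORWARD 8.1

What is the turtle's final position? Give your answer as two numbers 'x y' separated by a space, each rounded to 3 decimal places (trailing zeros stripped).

Answer: 5.907 -28.27

Derivation:
Executing turtle program step by step:
Start: pos=(-5,-8), heading=225, pen down
FD 14.3: (-5,-8) -> (-15.112,-18.112) [heading=225, draw]
PU: pen up
FD 5: (-15.112,-18.112) -> (-18.647,-21.647) [heading=225, move]
RT 144: heading 225 -> 81
PD: pen down
FD 11.9: (-18.647,-21.647) -> (-16.786,-9.894) [heading=81, draw]
RT 30: heading 81 -> 51
RT 90: heading 51 -> 321
FD 4.4: (-16.786,-9.894) -> (-13.366,-12.663) [heading=321, draw]
FD 3.2: (-13.366,-12.663) -> (-10.879,-14.677) [heading=321, draw]
FD 1.9: (-10.879,-14.677) -> (-9.403,-15.872) [heading=321, draw]
FD 3: (-9.403,-15.872) -> (-7.071,-17.76) [heading=321, draw]
FD 8.6: (-7.071,-17.76) -> (-0.388,-23.172) [heading=321, draw]
FD 8.1: (-0.388,-23.172) -> (5.907,-28.27) [heading=321, draw]
Final: pos=(5.907,-28.27), heading=321, 8 segment(s) drawn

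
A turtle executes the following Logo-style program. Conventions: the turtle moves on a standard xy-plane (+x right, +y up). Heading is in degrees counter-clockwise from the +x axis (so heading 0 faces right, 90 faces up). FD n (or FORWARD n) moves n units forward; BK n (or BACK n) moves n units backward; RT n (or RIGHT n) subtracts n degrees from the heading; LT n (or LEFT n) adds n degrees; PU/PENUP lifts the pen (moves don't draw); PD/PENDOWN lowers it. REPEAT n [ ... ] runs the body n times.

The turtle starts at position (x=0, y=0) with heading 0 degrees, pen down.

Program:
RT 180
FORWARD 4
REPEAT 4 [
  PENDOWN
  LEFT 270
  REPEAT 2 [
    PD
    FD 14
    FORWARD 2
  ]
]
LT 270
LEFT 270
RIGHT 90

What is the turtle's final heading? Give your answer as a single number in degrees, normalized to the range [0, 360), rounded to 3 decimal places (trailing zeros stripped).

Executing turtle program step by step:
Start: pos=(0,0), heading=0, pen down
RT 180: heading 0 -> 180
FD 4: (0,0) -> (-4,0) [heading=180, draw]
REPEAT 4 [
  -- iteration 1/4 --
  PD: pen down
  LT 270: heading 180 -> 90
  REPEAT 2 [
    -- iteration 1/2 --
    PD: pen down
    FD 14: (-4,0) -> (-4,14) [heading=90, draw]
    FD 2: (-4,14) -> (-4,16) [heading=90, draw]
    -- iteration 2/2 --
    PD: pen down
    FD 14: (-4,16) -> (-4,30) [heading=90, draw]
    FD 2: (-4,30) -> (-4,32) [heading=90, draw]
  ]
  -- iteration 2/4 --
  PD: pen down
  LT 270: heading 90 -> 0
  REPEAT 2 [
    -- iteration 1/2 --
    PD: pen down
    FD 14: (-4,32) -> (10,32) [heading=0, draw]
    FD 2: (10,32) -> (12,32) [heading=0, draw]
    -- iteration 2/2 --
    PD: pen down
    FD 14: (12,32) -> (26,32) [heading=0, draw]
    FD 2: (26,32) -> (28,32) [heading=0, draw]
  ]
  -- iteration 3/4 --
  PD: pen down
  LT 270: heading 0 -> 270
  REPEAT 2 [
    -- iteration 1/2 --
    PD: pen down
    FD 14: (28,32) -> (28,18) [heading=270, draw]
    FD 2: (28,18) -> (28,16) [heading=270, draw]
    -- iteration 2/2 --
    PD: pen down
    FD 14: (28,16) -> (28,2) [heading=270, draw]
    FD 2: (28,2) -> (28,0) [heading=270, draw]
  ]
  -- iteration 4/4 --
  PD: pen down
  LT 270: heading 270 -> 180
  REPEAT 2 [
    -- iteration 1/2 --
    PD: pen down
    FD 14: (28,0) -> (14,0) [heading=180, draw]
    FD 2: (14,0) -> (12,0) [heading=180, draw]
    -- iteration 2/2 --
    PD: pen down
    FD 14: (12,0) -> (-2,0) [heading=180, draw]
    FD 2: (-2,0) -> (-4,0) [heading=180, draw]
  ]
]
LT 270: heading 180 -> 90
LT 270: heading 90 -> 0
RT 90: heading 0 -> 270
Final: pos=(-4,0), heading=270, 17 segment(s) drawn

Answer: 270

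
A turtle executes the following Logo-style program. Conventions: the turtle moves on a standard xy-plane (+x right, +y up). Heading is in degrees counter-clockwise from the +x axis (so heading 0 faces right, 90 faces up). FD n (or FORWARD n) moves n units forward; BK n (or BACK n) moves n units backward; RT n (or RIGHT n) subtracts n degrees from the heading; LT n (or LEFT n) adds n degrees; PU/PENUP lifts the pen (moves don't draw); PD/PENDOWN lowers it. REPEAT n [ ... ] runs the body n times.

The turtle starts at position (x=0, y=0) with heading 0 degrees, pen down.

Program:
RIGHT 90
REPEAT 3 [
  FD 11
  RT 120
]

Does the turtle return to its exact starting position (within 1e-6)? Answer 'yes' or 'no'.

Answer: yes

Derivation:
Executing turtle program step by step:
Start: pos=(0,0), heading=0, pen down
RT 90: heading 0 -> 270
REPEAT 3 [
  -- iteration 1/3 --
  FD 11: (0,0) -> (0,-11) [heading=270, draw]
  RT 120: heading 270 -> 150
  -- iteration 2/3 --
  FD 11: (0,-11) -> (-9.526,-5.5) [heading=150, draw]
  RT 120: heading 150 -> 30
  -- iteration 3/3 --
  FD 11: (-9.526,-5.5) -> (0,0) [heading=30, draw]
  RT 120: heading 30 -> 270
]
Final: pos=(0,0), heading=270, 3 segment(s) drawn

Start position: (0, 0)
Final position: (0, 0)
Distance = 0; < 1e-6 -> CLOSED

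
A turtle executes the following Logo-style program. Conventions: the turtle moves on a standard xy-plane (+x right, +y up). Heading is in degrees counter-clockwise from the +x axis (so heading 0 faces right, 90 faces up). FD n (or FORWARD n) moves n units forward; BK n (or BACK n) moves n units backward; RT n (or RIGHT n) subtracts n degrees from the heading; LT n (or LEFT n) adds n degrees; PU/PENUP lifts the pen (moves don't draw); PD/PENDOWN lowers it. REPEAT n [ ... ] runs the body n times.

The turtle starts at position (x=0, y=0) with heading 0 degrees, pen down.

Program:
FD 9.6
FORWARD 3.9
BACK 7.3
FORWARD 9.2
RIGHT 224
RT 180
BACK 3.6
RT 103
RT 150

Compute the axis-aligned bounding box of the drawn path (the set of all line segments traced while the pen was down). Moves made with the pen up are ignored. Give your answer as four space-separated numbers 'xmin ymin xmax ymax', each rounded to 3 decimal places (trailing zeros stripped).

Executing turtle program step by step:
Start: pos=(0,0), heading=0, pen down
FD 9.6: (0,0) -> (9.6,0) [heading=0, draw]
FD 3.9: (9.6,0) -> (13.5,0) [heading=0, draw]
BK 7.3: (13.5,0) -> (6.2,0) [heading=0, draw]
FD 9.2: (6.2,0) -> (15.4,0) [heading=0, draw]
RT 224: heading 0 -> 136
RT 180: heading 136 -> 316
BK 3.6: (15.4,0) -> (12.81,2.501) [heading=316, draw]
RT 103: heading 316 -> 213
RT 150: heading 213 -> 63
Final: pos=(12.81,2.501), heading=63, 5 segment(s) drawn

Segment endpoints: x in {0, 6.2, 9.6, 12.81, 13.5, 15.4}, y in {0, 2.501}
xmin=0, ymin=0, xmax=15.4, ymax=2.501

Answer: 0 0 15.4 2.501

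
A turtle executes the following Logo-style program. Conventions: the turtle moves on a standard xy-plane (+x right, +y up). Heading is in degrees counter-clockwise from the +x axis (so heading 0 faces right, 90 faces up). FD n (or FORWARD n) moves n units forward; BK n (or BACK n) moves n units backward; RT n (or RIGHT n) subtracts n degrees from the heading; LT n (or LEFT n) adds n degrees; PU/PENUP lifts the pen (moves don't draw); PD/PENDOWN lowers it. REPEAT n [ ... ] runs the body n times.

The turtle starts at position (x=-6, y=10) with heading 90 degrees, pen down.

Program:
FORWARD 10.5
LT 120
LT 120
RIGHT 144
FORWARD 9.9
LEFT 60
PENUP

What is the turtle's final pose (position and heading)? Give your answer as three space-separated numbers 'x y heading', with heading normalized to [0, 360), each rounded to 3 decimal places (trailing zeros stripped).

Answer: -15.846 19.465 246

Derivation:
Executing turtle program step by step:
Start: pos=(-6,10), heading=90, pen down
FD 10.5: (-6,10) -> (-6,20.5) [heading=90, draw]
LT 120: heading 90 -> 210
LT 120: heading 210 -> 330
RT 144: heading 330 -> 186
FD 9.9: (-6,20.5) -> (-15.846,19.465) [heading=186, draw]
LT 60: heading 186 -> 246
PU: pen up
Final: pos=(-15.846,19.465), heading=246, 2 segment(s) drawn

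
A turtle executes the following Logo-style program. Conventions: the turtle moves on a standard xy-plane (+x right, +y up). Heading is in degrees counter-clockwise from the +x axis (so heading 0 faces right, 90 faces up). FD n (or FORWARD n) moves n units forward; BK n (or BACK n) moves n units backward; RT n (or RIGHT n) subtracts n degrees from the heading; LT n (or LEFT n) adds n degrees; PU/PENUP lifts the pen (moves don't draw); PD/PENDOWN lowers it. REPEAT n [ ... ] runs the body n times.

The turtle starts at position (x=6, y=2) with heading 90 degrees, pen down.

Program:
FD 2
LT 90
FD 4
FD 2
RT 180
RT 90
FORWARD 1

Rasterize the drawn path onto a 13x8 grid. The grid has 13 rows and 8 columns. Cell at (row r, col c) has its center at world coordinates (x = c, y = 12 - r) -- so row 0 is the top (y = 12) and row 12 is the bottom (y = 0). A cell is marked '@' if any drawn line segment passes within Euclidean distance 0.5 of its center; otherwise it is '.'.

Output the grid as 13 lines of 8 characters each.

Segment 0: (6,2) -> (6,4)
Segment 1: (6,4) -> (2,4)
Segment 2: (2,4) -> (0,4)
Segment 3: (0,4) -> (0,3)

Answer: ........
........
........
........
........
........
........
........
@@@@@@@.
@.....@.
......@.
........
........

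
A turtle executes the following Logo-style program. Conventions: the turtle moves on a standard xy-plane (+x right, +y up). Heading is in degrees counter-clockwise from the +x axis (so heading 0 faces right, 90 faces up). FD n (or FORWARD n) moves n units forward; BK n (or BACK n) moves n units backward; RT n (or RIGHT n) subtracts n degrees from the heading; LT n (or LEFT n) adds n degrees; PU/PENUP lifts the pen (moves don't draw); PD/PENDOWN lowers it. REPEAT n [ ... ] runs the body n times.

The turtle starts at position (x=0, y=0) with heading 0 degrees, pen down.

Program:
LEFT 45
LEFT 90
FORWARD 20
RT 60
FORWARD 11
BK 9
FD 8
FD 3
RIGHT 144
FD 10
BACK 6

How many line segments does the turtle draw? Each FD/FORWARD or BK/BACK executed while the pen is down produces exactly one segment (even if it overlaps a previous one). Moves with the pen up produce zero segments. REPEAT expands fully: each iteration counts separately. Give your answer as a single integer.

Executing turtle program step by step:
Start: pos=(0,0), heading=0, pen down
LT 45: heading 0 -> 45
LT 90: heading 45 -> 135
FD 20: (0,0) -> (-14.142,14.142) [heading=135, draw]
RT 60: heading 135 -> 75
FD 11: (-14.142,14.142) -> (-11.295,24.767) [heading=75, draw]
BK 9: (-11.295,24.767) -> (-13.624,16.074) [heading=75, draw]
FD 8: (-13.624,16.074) -> (-11.554,23.801) [heading=75, draw]
FD 3: (-11.554,23.801) -> (-10.777,26.699) [heading=75, draw]
RT 144: heading 75 -> 291
FD 10: (-10.777,26.699) -> (-7.194,17.363) [heading=291, draw]
BK 6: (-7.194,17.363) -> (-9.344,22.965) [heading=291, draw]
Final: pos=(-9.344,22.965), heading=291, 7 segment(s) drawn
Segments drawn: 7

Answer: 7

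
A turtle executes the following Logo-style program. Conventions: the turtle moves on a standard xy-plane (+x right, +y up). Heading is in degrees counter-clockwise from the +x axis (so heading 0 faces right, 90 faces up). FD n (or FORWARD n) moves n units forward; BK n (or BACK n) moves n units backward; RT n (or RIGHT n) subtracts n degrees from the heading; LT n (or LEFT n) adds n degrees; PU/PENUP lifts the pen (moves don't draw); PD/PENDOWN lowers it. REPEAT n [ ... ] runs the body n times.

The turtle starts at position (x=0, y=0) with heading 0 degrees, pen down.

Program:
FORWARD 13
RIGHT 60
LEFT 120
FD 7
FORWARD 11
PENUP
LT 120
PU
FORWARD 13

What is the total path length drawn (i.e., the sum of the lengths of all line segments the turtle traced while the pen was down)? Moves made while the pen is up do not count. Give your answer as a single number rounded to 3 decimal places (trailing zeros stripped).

Executing turtle program step by step:
Start: pos=(0,0), heading=0, pen down
FD 13: (0,0) -> (13,0) [heading=0, draw]
RT 60: heading 0 -> 300
LT 120: heading 300 -> 60
FD 7: (13,0) -> (16.5,6.062) [heading=60, draw]
FD 11: (16.5,6.062) -> (22,15.588) [heading=60, draw]
PU: pen up
LT 120: heading 60 -> 180
PU: pen up
FD 13: (22,15.588) -> (9,15.588) [heading=180, move]
Final: pos=(9,15.588), heading=180, 3 segment(s) drawn

Segment lengths:
  seg 1: (0,0) -> (13,0), length = 13
  seg 2: (13,0) -> (16.5,6.062), length = 7
  seg 3: (16.5,6.062) -> (22,15.588), length = 11
Total = 31

Answer: 31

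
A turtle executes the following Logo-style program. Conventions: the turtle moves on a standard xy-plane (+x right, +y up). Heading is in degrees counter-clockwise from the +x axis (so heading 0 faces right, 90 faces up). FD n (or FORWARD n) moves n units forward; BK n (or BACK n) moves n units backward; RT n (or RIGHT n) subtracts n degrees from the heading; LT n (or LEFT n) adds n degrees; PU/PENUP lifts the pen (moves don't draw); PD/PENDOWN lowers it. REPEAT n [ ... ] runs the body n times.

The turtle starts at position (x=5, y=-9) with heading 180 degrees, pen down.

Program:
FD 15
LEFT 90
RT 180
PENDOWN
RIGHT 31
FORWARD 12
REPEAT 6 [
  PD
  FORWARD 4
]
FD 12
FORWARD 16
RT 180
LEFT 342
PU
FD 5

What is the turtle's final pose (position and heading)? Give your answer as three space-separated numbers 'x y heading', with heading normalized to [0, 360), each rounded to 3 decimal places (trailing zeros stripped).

Executing turtle program step by step:
Start: pos=(5,-9), heading=180, pen down
FD 15: (5,-9) -> (-10,-9) [heading=180, draw]
LT 90: heading 180 -> 270
RT 180: heading 270 -> 90
PD: pen down
RT 31: heading 90 -> 59
FD 12: (-10,-9) -> (-3.82,1.286) [heading=59, draw]
REPEAT 6 [
  -- iteration 1/6 --
  PD: pen down
  FD 4: (-3.82,1.286) -> (-1.759,4.715) [heading=59, draw]
  -- iteration 2/6 --
  PD: pen down
  FD 4: (-1.759,4.715) -> (0.301,8.143) [heading=59, draw]
  -- iteration 3/6 --
  PD: pen down
  FD 4: (0.301,8.143) -> (2.361,11.572) [heading=59, draw]
  -- iteration 4/6 --
  PD: pen down
  FD 4: (2.361,11.572) -> (4.421,15.001) [heading=59, draw]
  -- iteration 5/6 --
  PD: pen down
  FD 4: (4.421,15.001) -> (6.481,18.429) [heading=59, draw]
  -- iteration 6/6 --
  PD: pen down
  FD 4: (6.481,18.429) -> (8.541,21.858) [heading=59, draw]
]
FD 12: (8.541,21.858) -> (14.722,32.144) [heading=59, draw]
FD 16: (14.722,32.144) -> (22.962,45.859) [heading=59, draw]
RT 180: heading 59 -> 239
LT 342: heading 239 -> 221
PU: pen up
FD 5: (22.962,45.859) -> (19.189,42.578) [heading=221, move]
Final: pos=(19.189,42.578), heading=221, 10 segment(s) drawn

Answer: 19.189 42.578 221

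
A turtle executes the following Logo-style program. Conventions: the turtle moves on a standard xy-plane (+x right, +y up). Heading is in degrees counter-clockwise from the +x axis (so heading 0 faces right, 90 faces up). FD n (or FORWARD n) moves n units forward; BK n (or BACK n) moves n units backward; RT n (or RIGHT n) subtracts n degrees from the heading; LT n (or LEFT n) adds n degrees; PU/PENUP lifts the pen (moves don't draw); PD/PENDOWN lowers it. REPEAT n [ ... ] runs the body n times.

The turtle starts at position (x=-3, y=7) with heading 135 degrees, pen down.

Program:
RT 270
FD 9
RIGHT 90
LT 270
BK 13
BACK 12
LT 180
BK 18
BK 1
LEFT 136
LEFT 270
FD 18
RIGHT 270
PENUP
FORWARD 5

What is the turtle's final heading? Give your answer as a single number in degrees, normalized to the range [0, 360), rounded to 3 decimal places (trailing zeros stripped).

Answer: 1

Derivation:
Executing turtle program step by step:
Start: pos=(-3,7), heading=135, pen down
RT 270: heading 135 -> 225
FD 9: (-3,7) -> (-9.364,0.636) [heading=225, draw]
RT 90: heading 225 -> 135
LT 270: heading 135 -> 45
BK 13: (-9.364,0.636) -> (-18.556,-8.556) [heading=45, draw]
BK 12: (-18.556,-8.556) -> (-27.042,-17.042) [heading=45, draw]
LT 180: heading 45 -> 225
BK 18: (-27.042,-17.042) -> (-14.314,-4.314) [heading=225, draw]
BK 1: (-14.314,-4.314) -> (-13.607,-3.607) [heading=225, draw]
LT 136: heading 225 -> 1
LT 270: heading 1 -> 271
FD 18: (-13.607,-3.607) -> (-13.292,-21.604) [heading=271, draw]
RT 270: heading 271 -> 1
PU: pen up
FD 5: (-13.292,-21.604) -> (-8.293,-21.517) [heading=1, move]
Final: pos=(-8.293,-21.517), heading=1, 6 segment(s) drawn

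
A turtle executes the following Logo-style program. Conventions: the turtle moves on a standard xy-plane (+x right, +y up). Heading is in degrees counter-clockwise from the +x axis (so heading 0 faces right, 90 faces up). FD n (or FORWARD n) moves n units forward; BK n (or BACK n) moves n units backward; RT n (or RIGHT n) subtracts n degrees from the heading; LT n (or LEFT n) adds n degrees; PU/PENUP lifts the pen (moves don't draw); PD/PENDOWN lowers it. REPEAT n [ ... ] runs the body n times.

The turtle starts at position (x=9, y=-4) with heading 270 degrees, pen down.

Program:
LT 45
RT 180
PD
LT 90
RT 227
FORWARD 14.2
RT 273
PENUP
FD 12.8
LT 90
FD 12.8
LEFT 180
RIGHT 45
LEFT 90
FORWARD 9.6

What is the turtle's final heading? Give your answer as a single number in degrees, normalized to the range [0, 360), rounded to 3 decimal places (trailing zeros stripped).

Executing turtle program step by step:
Start: pos=(9,-4), heading=270, pen down
LT 45: heading 270 -> 315
RT 180: heading 315 -> 135
PD: pen down
LT 90: heading 135 -> 225
RT 227: heading 225 -> 358
FD 14.2: (9,-4) -> (23.191,-4.496) [heading=358, draw]
RT 273: heading 358 -> 85
PU: pen up
FD 12.8: (23.191,-4.496) -> (24.307,8.256) [heading=85, move]
LT 90: heading 85 -> 175
FD 12.8: (24.307,8.256) -> (11.556,9.371) [heading=175, move]
LT 180: heading 175 -> 355
RT 45: heading 355 -> 310
LT 90: heading 310 -> 40
FD 9.6: (11.556,9.371) -> (18.91,15.542) [heading=40, move]
Final: pos=(18.91,15.542), heading=40, 1 segment(s) drawn

Answer: 40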